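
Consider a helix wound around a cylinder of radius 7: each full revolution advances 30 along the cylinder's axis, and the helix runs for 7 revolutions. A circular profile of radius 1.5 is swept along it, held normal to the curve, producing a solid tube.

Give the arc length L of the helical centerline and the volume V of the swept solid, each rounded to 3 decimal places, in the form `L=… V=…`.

L=372.676 V=2634.294

2πR = 2π·7 = 43.982297
per-turn = √(43.982297² + 30²) = √(1934.4425 + 900) = √2834.4425 = 53.239482
L = 7 × 53.239482 = 372.676375
V = π·1.5² × L = 7.068583 × 372.676375 = 2634.294066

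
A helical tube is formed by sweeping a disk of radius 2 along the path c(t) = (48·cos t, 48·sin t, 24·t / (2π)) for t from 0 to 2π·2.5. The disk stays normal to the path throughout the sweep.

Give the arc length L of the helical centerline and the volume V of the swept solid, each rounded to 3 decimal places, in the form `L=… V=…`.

2πR = 2π·48 = 301.592895
per-turn = √(301.592895² + 24²) = √(90958.2742 + 576) = √91534.2742 = 302.546317
L = 2.5 × 302.546317 = 756.365793
V = π·2² × L = 12.566371 × 756.365793 = 9504.772881

L=756.366 V=9504.773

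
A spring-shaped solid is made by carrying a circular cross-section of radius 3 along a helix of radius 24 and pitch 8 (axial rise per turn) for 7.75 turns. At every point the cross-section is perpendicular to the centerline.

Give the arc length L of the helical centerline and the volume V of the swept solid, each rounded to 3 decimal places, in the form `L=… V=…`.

2πR = 2π·24 = 150.796447
per-turn = √(150.796447² + 8²) = √(22739.5685 + 64) = √22803.5685 = 151.008505
L = 7.75 × 151.008505 = 1170.315913
V = π·3² × L = 28.274334 × 1170.315913 = 33089.902863

L=1170.316 V=33089.903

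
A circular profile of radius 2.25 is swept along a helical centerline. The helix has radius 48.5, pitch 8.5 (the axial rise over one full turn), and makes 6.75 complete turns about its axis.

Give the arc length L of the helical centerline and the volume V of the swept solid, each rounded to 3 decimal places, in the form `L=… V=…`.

2πR = 2π·48.5 = 304.734487
per-turn = √(304.734487² + 8.5²) = √(92863.1078 + 72.25) = √92935.3578 = 304.853010
L = 6.75 × 304.853010 = 2057.757819
V = π·2.25² × L = 15.904313 × 2057.757819 = 32727.224033

L=2057.758 V=32727.224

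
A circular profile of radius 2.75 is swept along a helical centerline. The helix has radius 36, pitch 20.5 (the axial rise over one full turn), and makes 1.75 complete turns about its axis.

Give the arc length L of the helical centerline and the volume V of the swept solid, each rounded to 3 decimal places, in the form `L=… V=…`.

L=397.463 V=9443.044

2πR = 2π·36 = 226.194671
per-turn = √(226.194671² + 20.5²) = √(51164.0292 + 420.25) = √51584.2792 = 227.121728
L = 1.75 × 227.121728 = 397.463024
V = π·2.75² × L = 23.758294 × 397.463024 = 9443.043544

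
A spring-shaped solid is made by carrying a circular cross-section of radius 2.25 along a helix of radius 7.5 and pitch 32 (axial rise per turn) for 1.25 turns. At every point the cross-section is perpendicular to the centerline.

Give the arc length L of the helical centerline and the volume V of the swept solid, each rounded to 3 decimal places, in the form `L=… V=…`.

2πR = 2π·7.5 = 47.123890
per-turn = √(47.123890² + 32²) = √(2220.6610 + 1024) = √3244.6610 = 56.961926
L = 1.25 × 56.961926 = 71.202407
V = π·2.25² × L = 15.904313 × 71.202407 = 1132.425358

L=71.202 V=1132.425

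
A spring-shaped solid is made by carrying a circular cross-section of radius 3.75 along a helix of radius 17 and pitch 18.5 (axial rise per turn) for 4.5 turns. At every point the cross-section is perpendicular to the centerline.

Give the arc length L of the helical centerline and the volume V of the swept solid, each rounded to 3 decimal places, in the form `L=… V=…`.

2πR = 2π·17 = 106.814150
per-turn = √(106.814150² + 18.5²) = √(11409.2627 + 342.25) = √11751.5127 = 108.404394
L = 4.5 × 108.404394 = 487.819774
V = π·3.75² × L = 44.178647 × 487.819774 = 21551.217445

L=487.820 V=21551.217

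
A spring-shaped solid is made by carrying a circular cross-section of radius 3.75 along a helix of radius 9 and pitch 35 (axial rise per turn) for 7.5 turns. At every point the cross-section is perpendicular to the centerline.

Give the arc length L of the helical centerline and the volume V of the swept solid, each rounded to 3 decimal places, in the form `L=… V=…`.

L=498.778 V=22035.350

2πR = 2π·9 = 56.548668
per-turn = √(56.548668² + 35²) = √(3197.7518 + 1225) = √4422.7518 = 66.503773
L = 7.5 × 66.503773 = 498.778298
V = π·3.75² × L = 44.178647 × 498.778298 = 22035.350189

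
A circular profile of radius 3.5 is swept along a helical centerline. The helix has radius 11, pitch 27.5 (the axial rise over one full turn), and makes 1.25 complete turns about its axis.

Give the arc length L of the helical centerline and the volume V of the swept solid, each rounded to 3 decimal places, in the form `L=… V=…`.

L=92.981 V=3578.341

2πR = 2π·11 = 69.115038
per-turn = √(69.115038² + 27.5²) = √(4776.8885 + 756.25) = √5533.1385 = 74.385069
L = 1.25 × 74.385069 = 92.981337
V = π·3.5² × L = 38.484510 × 92.981337 = 3578.341178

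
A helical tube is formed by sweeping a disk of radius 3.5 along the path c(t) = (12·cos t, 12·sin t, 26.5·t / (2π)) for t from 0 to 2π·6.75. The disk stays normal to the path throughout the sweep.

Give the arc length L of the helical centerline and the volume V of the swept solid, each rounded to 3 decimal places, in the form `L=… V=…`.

L=539.457 V=20760.749

2πR = 2π·12 = 75.398224
per-turn = √(75.398224² + 26.5²) = √(5684.8921 + 702.25) = √6387.1421 = 79.919598
L = 6.75 × 79.919598 = 539.457286
V = π·3.5² × L = 38.484510 × 539.457286 = 20760.749325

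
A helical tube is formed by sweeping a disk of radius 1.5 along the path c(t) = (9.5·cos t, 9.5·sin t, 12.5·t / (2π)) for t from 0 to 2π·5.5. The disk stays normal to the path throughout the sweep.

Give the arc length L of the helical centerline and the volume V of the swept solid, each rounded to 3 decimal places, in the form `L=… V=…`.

L=335.418 V=2370.929

2πR = 2π·9.5 = 59.690260
per-turn = √(59.690260² + 12.5²) = √(3562.9272 + 156.25) = √3719.1772 = 60.985057
L = 5.5 × 60.985057 = 335.417814
V = π·1.5² × L = 7.068583 × 335.417814 = 2370.928816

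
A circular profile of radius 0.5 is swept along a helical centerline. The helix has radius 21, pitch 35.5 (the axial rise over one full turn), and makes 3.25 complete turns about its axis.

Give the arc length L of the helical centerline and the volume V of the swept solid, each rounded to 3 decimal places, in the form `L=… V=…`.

L=444.077 V=348.777

2πR = 2π·21 = 131.946891
per-turn = √(131.946891² + 35.5²) = √(17409.9822 + 1260.25) = √18670.2322 = 136.639058
L = 3.25 × 136.639058 = 444.076938
V = π·0.5² × L = 0.785398 × 444.076938 = 348.777212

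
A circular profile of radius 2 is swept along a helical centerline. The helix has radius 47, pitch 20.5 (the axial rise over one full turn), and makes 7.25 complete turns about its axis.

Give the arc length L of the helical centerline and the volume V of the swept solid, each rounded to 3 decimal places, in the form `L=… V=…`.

2πR = 2π·47 = 295.309709
per-turn = √(295.309709² + 20.5²) = √(87207.8245 + 420.25) = √87628.0745 = 296.020395
L = 7.25 × 296.020395 = 2146.147867
V = π·2² × L = 12.566371 × 2146.147867 = 26969.289485

L=2146.148 V=26969.289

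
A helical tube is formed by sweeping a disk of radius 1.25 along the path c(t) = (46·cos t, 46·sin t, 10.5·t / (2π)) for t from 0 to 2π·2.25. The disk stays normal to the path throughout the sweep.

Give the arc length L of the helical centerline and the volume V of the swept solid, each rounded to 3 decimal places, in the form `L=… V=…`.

2πR = 2π·46 = 289.026524
per-turn = √(289.026524² + 10.5²) = √(83536.3317 + 110.25) = √83646.5817 = 289.217188
L = 2.25 × 289.217188 = 650.738672
V = π·1.25² × L = 4.908739 × 650.738672 = 3194.305988

L=650.739 V=3194.306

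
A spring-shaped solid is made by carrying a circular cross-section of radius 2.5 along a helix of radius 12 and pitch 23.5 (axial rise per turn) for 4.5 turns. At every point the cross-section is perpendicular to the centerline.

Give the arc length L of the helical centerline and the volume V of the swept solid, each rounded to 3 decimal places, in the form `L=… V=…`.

L=355.390 V=6978.068

2πR = 2π·12 = 75.398224
per-turn = √(75.398224² + 23.5²) = √(5684.8921 + 552.25) = √6237.1421 = 78.975579
L = 4.5 × 78.975579 = 355.390107
V = π·2.5² × L = 19.634954 × 355.390107 = 6978.068435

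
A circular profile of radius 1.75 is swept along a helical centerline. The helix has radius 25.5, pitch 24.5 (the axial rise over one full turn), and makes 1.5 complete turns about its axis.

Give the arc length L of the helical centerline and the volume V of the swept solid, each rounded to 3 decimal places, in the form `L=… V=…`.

L=243.125 V=2339.140

2πR = 2π·25.5 = 160.221225
per-turn = √(160.221225² + 24.5²) = √(25670.8410 + 600.25) = √26271.0910 = 162.083593
L = 1.5 × 162.083593 = 243.125389
V = π·1.75² × L = 9.621128 × 243.125389 = 2339.140368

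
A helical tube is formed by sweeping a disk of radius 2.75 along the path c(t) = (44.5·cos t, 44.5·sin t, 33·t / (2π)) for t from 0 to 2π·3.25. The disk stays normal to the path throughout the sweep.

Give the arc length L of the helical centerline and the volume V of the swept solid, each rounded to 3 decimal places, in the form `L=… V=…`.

2πR = 2π·44.5 = 279.601746
per-turn = √(279.601746² + 33²) = √(78177.1365 + 1089) = √79266.1365 = 281.542424
L = 3.25 × 281.542424 = 915.012878
V = π·2.75² × L = 23.758294 × 915.012878 = 21739.145367

L=915.013 V=21739.145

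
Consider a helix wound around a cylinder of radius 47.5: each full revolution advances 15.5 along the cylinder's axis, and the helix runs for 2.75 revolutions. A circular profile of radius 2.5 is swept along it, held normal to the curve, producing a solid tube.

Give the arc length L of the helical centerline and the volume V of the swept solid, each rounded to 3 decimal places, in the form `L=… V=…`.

L=821.847 V=16136.932

2πR = 2π·47.5 = 298.451302
per-turn = √(298.451302² + 15.5²) = √(89073.1797 + 240.25) = √89313.4297 = 298.853526
L = 2.75 × 298.853526 = 821.847195
V = π·2.5² × L = 19.634954 × 821.847195 = 16136.931943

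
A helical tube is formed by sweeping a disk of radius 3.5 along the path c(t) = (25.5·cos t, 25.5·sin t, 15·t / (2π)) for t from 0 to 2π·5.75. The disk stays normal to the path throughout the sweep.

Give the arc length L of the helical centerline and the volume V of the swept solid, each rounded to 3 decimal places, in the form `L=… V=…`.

2πR = 2π·25.5 = 160.221225
per-turn = √(160.221225² + 15²) = √(25670.8410 + 225) = √25895.8410 = 160.921848
L = 5.75 × 160.921848 = 925.300624
V = π·3.5² × L = 38.484510 × 925.300624 = 35609.741120

L=925.301 V=35609.741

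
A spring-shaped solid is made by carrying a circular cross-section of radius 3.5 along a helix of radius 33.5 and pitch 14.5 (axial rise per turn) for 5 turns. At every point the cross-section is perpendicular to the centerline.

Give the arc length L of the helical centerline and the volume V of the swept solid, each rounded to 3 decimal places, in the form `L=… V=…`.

L=1054.928 V=40598.378

2πR = 2π·33.5 = 210.486708
per-turn = √(210.486708² + 14.5²) = √(44304.6542 + 210.25) = √44514.9042 = 210.985554
L = 5 × 210.985554 = 1054.927772
V = π·3.5² × L = 38.484510 × 1054.927772 = 40598.378394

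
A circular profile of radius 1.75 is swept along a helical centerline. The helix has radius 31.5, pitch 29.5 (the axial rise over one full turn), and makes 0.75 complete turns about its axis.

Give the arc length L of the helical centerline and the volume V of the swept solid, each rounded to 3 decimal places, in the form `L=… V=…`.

L=150.080 V=1443.939

2πR = 2π·31.5 = 197.920337
per-turn = √(197.920337² + 29.5²) = √(39172.4599 + 870.25) = √40042.7099 = 200.106746
L = 0.75 × 200.106746 = 150.080060
V = π·1.75² × L = 9.621128 × 150.080060 = 1443.939389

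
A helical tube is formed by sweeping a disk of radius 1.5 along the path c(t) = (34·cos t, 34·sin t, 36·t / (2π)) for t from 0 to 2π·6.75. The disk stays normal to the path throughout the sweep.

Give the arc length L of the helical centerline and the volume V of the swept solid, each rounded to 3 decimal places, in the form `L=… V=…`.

L=1462.323 V=10336.549

2πR = 2π·34 = 213.628300
per-turn = √(213.628300² + 36²) = √(45637.0508 + 1296) = √46933.0508 = 216.640372
L = 6.75 × 216.640372 = 1462.322511
V = π·1.5² × L = 7.068583 × 1462.322511 = 10336.548727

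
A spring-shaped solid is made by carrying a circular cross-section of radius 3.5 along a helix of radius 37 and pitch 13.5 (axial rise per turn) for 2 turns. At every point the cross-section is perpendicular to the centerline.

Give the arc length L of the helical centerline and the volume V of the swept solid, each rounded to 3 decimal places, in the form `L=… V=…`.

2πR = 2π·37 = 232.477856
per-turn = √(232.477856² + 13.5²) = √(54045.9537 + 182.25) = √54228.2037 = 232.869499
L = 2 × 232.869499 = 465.738999
V = π·3.5² × L = 38.484510 × 465.738999 = 17923.737151

L=465.739 V=17923.737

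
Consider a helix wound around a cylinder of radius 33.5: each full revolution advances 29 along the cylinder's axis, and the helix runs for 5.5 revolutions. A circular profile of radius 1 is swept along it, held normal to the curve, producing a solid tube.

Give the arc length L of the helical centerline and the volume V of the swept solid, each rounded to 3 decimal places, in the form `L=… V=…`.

L=1168.613 V=3671.306

2πR = 2π·33.5 = 210.486708
per-turn = √(210.486708² + 29²) = √(44304.6542 + 841) = √45145.6542 = 212.475067
L = 5.5 × 212.475067 = 1168.612869
V = π·1² × L = 3.141593 × 1168.612869 = 3671.305605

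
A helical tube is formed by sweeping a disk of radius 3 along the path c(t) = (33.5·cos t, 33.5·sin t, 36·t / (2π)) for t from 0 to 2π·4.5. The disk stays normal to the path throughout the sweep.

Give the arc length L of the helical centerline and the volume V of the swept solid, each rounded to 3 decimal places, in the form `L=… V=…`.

2πR = 2π·33.5 = 210.486708
per-turn = √(210.486708² + 36²) = √(44304.6542 + 1296) = √45600.6542 = 213.543097
L = 4.5 × 213.543097 = 960.943935
V = π·3² × L = 28.274334 × 960.943935 = 27170.049667

L=960.944 V=27170.050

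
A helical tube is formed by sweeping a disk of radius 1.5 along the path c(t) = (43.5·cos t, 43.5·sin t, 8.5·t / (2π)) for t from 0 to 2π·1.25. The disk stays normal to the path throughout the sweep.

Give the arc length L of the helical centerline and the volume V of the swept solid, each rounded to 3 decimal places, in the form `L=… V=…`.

2πR = 2π·43.5 = 273.318561
per-turn = √(273.318561² + 8.5²) = √(74703.0357 + 72.25) = √74775.2857 = 273.450701
L = 1.25 × 273.450701 = 341.813376
V = π·1.5² × L = 7.068583 × 341.813376 = 2416.136379

L=341.813 V=2416.136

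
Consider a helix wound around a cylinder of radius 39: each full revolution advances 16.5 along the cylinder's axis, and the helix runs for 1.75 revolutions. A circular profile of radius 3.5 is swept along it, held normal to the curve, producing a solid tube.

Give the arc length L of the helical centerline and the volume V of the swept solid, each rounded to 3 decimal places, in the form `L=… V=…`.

L=429.798 V=16540.583

2πR = 2π·39 = 245.044227
per-turn = √(245.044227² + 16.5²) = √(60046.6732 + 272.25) = √60318.9232 = 245.599111
L = 1.75 × 245.599111 = 429.798444
V = π·3.5² × L = 38.484510 × 429.798444 = 16540.582508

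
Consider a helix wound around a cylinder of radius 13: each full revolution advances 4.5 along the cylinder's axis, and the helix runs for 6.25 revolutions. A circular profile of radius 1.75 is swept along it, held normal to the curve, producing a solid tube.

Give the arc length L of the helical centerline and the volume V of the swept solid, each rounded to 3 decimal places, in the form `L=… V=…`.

L=511.283 V=4919.118

2πR = 2π·13 = 81.681409
per-turn = √(81.681409² + 4.5²) = √(6671.8526 + 20.25) = √6692.1026 = 81.805272
L = 6.25 × 81.805272 = 511.282952
V = π·1.75² × L = 9.621128 × 511.282952 = 4919.118469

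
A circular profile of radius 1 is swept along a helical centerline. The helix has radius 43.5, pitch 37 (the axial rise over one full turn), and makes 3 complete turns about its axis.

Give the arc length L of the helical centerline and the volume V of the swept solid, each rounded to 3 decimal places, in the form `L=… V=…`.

2πR = 2π·43.5 = 273.318561
per-turn = √(273.318561² + 37²) = √(74703.0357 + 1369) = √76072.0357 = 275.811595
L = 3 × 275.811595 = 827.434784
V = π·1² × L = 3.141593 × 827.434784 = 2599.463038

L=827.435 V=2599.463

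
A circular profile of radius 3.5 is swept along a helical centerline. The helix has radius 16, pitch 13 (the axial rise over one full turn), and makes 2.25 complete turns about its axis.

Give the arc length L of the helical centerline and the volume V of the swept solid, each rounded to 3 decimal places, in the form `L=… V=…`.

2πR = 2π·16 = 100.530965
per-turn = √(100.530965² + 13²) = √(10106.4749 + 169) = √10275.4749 = 101.368017
L = 2.25 × 101.368017 = 228.078039
V = π·3.5² × L = 38.484510 × 228.078039 = 8777.471561

L=228.078 V=8777.472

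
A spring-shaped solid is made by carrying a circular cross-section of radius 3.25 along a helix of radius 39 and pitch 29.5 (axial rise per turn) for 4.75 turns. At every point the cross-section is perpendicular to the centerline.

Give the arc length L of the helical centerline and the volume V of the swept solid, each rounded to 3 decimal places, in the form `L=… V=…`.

L=1172.364 V=38902.650

2πR = 2π·39 = 245.044227
per-turn = √(245.044227² + 29.5²) = √(60046.6732 + 870.25) = √60916.9232 = 246.813539
L = 4.75 × 246.813539 = 1172.364312
V = π·3.25² × L = 33.183072 × 1172.364312 = 38902.649836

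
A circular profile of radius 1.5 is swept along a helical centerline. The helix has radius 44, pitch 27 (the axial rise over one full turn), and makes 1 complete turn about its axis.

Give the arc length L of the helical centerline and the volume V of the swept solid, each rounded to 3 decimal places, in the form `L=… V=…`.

L=277.775 V=1963.479

2πR = 2π·44 = 276.460154
per-turn = √(276.460154² + 27²) = √(76430.2165 + 729) = √77159.2165 = 277.775479
L = 1 × 277.775479 = 277.775479
V = π·1.5² × L = 7.068583 × 277.775479 = 1963.479156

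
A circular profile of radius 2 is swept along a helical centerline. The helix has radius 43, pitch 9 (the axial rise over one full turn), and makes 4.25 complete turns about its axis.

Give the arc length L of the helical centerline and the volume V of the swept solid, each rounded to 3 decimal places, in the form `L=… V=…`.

2πR = 2π·43 = 270.176968
per-turn = √(270.176968² + 9²) = √(72995.5942 + 81) = √73076.5942 = 270.326828
L = 4.25 × 270.326828 = 1148.889021
V = π·2² × L = 12.566371 × 1148.889021 = 14437.365229

L=1148.889 V=14437.365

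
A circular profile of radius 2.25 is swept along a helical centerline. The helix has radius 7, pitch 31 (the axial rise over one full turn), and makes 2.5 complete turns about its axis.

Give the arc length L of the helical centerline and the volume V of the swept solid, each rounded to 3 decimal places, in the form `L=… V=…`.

L=134.523 V=2139.500

2πR = 2π·7 = 43.982297
per-turn = √(43.982297² + 31²) = √(1934.4425 + 961) = √2895.4425 = 53.809316
L = 2.5 × 53.809316 = 134.523289
V = π·2.25² × L = 15.904313 × 134.523289 = 2139.500475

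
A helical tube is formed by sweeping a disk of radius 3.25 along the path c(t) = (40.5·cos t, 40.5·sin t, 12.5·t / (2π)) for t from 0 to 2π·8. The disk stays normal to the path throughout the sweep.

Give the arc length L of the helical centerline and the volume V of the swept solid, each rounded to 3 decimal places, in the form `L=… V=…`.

2πR = 2π·40.5 = 254.469005
per-turn = √(254.469005² + 12.5²) = √(64754.4745 + 156.25) = √64910.7245 = 254.775832
L = 8 × 254.775832 = 2038.206654
V = π·3.25² × L = 33.183072 × 2038.206654 = 67633.958990

L=2038.207 V=67633.959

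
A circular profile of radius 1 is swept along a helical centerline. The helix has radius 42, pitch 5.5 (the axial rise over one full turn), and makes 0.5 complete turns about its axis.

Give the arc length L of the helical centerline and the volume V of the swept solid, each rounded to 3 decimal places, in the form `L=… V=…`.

L=131.976 V=414.613

2πR = 2π·42 = 263.893783
per-turn = √(263.893783² + 5.5²) = √(69639.9287 + 30.25) = √69670.1787 = 263.951091
L = 0.5 × 263.951091 = 131.975546
V = π·1² × L = 3.141593 × 131.975546 = 414.613405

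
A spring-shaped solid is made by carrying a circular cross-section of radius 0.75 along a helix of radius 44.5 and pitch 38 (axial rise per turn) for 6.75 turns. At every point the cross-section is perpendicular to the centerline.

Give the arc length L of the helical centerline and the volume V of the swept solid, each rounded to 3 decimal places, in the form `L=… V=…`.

2πR = 2π·44.5 = 279.601746
per-turn = √(279.601746² + 38²) = √(78177.1365 + 1444) = √79621.1365 = 282.172175
L = 6.75 × 282.172175 = 1904.662183
V = π·0.75² × L = 1.767146 × 1904.662183 = 3365.815905

L=1904.662 V=3365.816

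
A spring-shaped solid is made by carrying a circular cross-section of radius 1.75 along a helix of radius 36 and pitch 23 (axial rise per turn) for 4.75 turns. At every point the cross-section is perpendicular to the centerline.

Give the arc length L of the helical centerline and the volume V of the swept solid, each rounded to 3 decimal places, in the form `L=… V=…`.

2πR = 2π·36 = 226.194671
per-turn = √(226.194671² + 23²) = √(51164.0292 + 529) = √51693.0292 = 227.361011
L = 4.75 × 227.361011 = 1079.964801
V = π·1.75² × L = 9.621128 × 1079.964801 = 10390.479049

L=1079.965 V=10390.479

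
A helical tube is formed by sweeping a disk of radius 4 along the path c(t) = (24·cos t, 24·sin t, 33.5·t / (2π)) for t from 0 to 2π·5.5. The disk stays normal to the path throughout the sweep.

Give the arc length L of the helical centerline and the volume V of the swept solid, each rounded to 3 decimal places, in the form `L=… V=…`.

2πR = 2π·24 = 150.796447
per-turn = √(150.796447² + 33.5²) = √(22739.5685 + 1122.25) = √23861.8185 = 154.472711
L = 5.5 × 154.472711 = 849.599912
V = π·4² × L = 50.265482 × 849.599912 = 42705.549483

L=849.600 V=42705.549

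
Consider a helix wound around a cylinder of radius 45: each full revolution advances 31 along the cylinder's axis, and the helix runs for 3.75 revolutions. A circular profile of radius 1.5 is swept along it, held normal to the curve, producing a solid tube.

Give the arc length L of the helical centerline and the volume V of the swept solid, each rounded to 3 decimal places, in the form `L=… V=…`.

L=1066.641 V=7539.643

2πR = 2π·45 = 282.743339
per-turn = √(282.743339² + 31²) = √(79943.7956 + 961) = √80904.7956 = 284.437683
L = 3.75 × 284.437683 = 1066.641312
V = π·1.5² × L = 7.068583 × 1066.641312 = 7539.643148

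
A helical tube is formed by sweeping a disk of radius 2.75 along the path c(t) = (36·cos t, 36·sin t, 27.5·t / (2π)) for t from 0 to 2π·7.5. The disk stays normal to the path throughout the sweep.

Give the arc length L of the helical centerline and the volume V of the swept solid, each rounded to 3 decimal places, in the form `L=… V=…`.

2πR = 2π·36 = 226.194671
per-turn = √(226.194671² + 27.5²) = √(51164.0292 + 756.25) = √51920.2792 = 227.860219
L = 7.5 × 227.860219 = 1708.951639
V = π·2.75² × L = 23.758294 × 1708.951639 = 40601.776238

L=1708.952 V=40601.776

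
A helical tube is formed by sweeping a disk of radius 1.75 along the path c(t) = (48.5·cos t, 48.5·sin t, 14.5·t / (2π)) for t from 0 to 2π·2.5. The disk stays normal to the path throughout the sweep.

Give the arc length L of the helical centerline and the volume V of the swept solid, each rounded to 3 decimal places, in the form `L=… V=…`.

L=762.698 V=7338.016

2πR = 2π·48.5 = 304.734487
per-turn = √(304.734487² + 14.5²) = √(92863.1078 + 210.25) = √93073.3578 = 305.079265
L = 2.5 × 305.079265 = 762.698162
V = π·1.75² × L = 9.621128 × 762.698162 = 7338.016262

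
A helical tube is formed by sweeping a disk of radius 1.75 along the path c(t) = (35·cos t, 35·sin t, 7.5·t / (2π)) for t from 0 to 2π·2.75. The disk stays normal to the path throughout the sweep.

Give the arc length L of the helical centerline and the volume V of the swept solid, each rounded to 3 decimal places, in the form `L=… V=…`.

2πR = 2π·35 = 219.911486
per-turn = √(219.911486² + 7.5²) = √(48361.0616 + 56.25) = √48417.3116 = 220.039341
L = 2.75 × 220.039341 = 605.108188
V = π·1.75² × L = 9.621128 × 605.108188 = 5821.823025

L=605.108 V=5821.823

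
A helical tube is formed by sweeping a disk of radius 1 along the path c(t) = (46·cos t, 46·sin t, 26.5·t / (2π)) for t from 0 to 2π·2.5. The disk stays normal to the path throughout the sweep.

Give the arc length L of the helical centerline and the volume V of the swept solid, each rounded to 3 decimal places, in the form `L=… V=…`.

2πR = 2π·46 = 289.026524
per-turn = √(289.026524² + 26.5²) = √(83536.3317 + 702.25) = √84238.5817 = 290.238836
L = 2.5 × 290.238836 = 725.597089
V = π·1² × L = 3.141593 × 725.597089 = 2279.530484

L=725.597 V=2279.530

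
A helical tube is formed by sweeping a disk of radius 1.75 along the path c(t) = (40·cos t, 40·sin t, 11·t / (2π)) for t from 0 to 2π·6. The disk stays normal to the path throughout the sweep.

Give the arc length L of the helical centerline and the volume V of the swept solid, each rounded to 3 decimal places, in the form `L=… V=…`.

2πR = 2π·40 = 251.327412
per-turn = √(251.327412² + 11²) = √(63165.4682 + 121) = √63286.4682 = 251.568019
L = 6 × 251.568019 = 1509.408114
V = π·1.75² × L = 9.621128 × 1509.408114 = 14522.207915

L=1509.408 V=14522.208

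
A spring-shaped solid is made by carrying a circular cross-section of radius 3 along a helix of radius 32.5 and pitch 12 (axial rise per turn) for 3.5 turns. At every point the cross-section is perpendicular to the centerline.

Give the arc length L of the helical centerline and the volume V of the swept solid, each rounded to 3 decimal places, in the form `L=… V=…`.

2πR = 2π·32.5 = 204.203522
per-turn = √(204.203522² + 12²) = √(41699.0786 + 144) = √41843.0786 = 204.555808
L = 3.5 × 204.555808 = 715.945328
V = π·3² × L = 28.274334 × 715.945328 = 20242.877247

L=715.945 V=20242.877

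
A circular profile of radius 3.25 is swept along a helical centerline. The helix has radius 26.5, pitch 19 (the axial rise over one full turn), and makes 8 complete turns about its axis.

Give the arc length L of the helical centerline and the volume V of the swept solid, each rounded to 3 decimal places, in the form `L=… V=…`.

L=1340.680 V=44487.871

2πR = 2π·26.5 = 166.504411
per-turn = √(166.504411² + 19²) = √(27723.7188 + 361) = √28084.7188 = 167.584960
L = 8 × 167.584960 = 1340.679679
V = π·3.25² × L = 33.183072 × 1340.679679 = 44487.870847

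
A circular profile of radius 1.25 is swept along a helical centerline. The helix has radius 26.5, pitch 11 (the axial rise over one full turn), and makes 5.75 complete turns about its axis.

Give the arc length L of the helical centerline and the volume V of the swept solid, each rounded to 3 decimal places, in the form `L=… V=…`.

2πR = 2π·26.5 = 166.504411
per-turn = √(166.504411² + 11²) = √(27723.7188 + 121) = √27844.7188 = 166.867369
L = 5.75 × 166.867369 = 959.487370
V = π·1.25² × L = 4.908739 × 959.487370 = 4709.872616

L=959.487 V=4709.873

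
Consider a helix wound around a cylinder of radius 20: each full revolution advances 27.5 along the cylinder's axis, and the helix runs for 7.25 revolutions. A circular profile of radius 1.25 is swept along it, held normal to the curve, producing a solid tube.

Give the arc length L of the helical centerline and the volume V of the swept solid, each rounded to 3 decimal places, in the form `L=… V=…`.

L=932.622 V=4577.998

2πR = 2π·20 = 125.663706
per-turn = √(125.663706² + 27.5²) = √(15791.3670 + 756.25) = √16547.6170 = 128.637541
L = 7.25 × 128.637541 = 932.622175
V = π·1.25² × L = 4.908739 × 932.622175 = 4577.998395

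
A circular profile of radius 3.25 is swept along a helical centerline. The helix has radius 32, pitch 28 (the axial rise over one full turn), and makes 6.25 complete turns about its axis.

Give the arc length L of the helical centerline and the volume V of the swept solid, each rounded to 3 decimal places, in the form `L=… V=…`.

2πR = 2π·32 = 201.061930
per-turn = √(201.061930² + 28²) = √(40425.8996 + 784) = √41209.8996 = 203.002216
L = 6.25 × 203.002216 = 1268.763849
V = π·3.25² × L = 33.183072 × 1268.763849 = 42101.482660

L=1268.764 V=42101.483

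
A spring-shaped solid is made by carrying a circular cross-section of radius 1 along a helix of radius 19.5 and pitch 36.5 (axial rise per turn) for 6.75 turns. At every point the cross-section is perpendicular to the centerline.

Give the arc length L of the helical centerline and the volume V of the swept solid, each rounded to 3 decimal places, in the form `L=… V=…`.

L=862.943 V=2711.014

2πR = 2π·19.5 = 122.522113
per-turn = √(122.522113² + 36.5²) = √(15011.6683 + 1332.25) = √16343.9183 = 127.843335
L = 6.75 × 127.843335 = 862.942511
V = π·1² × L = 3.141593 × 862.942511 = 2711.013853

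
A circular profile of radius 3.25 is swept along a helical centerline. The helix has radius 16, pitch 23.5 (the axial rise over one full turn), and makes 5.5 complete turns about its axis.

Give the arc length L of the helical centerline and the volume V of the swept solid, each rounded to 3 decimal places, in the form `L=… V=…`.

2πR = 2π·16 = 100.530965
per-turn = √(100.530965² + 23.5²) = √(10106.4749 + 552.25) = √10658.7249 = 103.241101
L = 5.5 × 103.241101 = 567.826055
V = π·3.25² × L = 33.183072 × 567.826055 = 18842.213087

L=567.826 V=18842.213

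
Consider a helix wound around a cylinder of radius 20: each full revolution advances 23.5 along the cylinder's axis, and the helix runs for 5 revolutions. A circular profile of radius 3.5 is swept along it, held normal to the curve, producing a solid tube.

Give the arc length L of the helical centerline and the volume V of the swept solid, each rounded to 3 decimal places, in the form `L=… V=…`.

L=639.211 V=24599.714

2πR = 2π·20 = 125.663706
per-turn = √(125.663706² + 23.5²) = √(15791.3670 + 552.25) = √16343.6170 = 127.842157
L = 5 × 127.842157 = 639.210784
V = π·3.5² × L = 38.484510 × 639.210784 = 24599.713803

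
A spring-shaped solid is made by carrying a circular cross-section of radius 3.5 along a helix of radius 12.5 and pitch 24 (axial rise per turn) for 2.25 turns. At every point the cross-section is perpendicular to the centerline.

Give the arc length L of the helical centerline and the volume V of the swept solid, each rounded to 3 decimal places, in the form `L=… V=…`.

2πR = 2π·12.5 = 78.539816
per-turn = √(78.539816² + 24²) = √(6168.5028 + 576) = √6744.5028 = 82.124922
L = 2.25 × 82.124922 = 184.781074
V = π·3.5² × L = 38.484510 × 184.781074 = 7111.209077

L=184.781 V=7111.209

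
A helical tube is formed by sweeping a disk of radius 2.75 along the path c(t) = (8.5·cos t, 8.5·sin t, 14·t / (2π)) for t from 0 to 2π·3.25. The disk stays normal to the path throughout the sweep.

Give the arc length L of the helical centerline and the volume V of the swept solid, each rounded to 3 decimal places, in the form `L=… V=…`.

2πR = 2π·8.5 = 53.407075
per-turn = √(53.407075² + 14²) = √(2852.3157 + 196) = √3048.3157 = 55.211554
L = 3.25 × 55.211554 = 179.437550
V = π·2.75² × L = 23.758294 × 179.437550 = 4263.130143

L=179.438 V=4263.130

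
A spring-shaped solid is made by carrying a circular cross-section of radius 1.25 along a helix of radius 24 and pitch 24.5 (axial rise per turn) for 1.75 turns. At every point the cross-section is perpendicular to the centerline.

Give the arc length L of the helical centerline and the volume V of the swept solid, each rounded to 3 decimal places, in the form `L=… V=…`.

L=267.354 V=1312.371

2πR = 2π·24 = 150.796447
per-turn = √(150.796447² + 24.5²) = √(22739.5685 + 600.25) = √23339.8185 = 152.773750
L = 1.75 × 152.773750 = 267.354062
V = π·1.25² × L = 4.908739 × 267.354062 = 1312.371181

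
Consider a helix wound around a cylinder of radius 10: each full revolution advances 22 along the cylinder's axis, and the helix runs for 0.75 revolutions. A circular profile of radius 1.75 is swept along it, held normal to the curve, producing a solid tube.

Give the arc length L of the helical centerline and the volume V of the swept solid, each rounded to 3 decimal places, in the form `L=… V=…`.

2πR = 2π·10 = 62.831853
per-turn = √(62.831853² + 22²) = √(3947.8418 + 484) = √4431.8418 = 66.572079
L = 0.75 × 66.572079 = 49.929060
V = π·1.75² × L = 9.621128 × 49.929060 = 480.373848

L=49.929 V=480.374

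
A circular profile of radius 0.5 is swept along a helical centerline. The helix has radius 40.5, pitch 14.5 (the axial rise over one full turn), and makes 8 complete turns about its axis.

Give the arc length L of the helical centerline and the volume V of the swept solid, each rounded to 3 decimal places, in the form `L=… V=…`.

L=2039.054 V=1601.469

2πR = 2π·40.5 = 254.469005
per-turn = √(254.469005² + 14.5²) = √(64754.4745 + 210.25) = √64964.7245 = 254.881785
L = 8 × 254.881785 = 2039.054282
V = π·0.5² × L = 0.785398 × 2039.054282 = 1601.469488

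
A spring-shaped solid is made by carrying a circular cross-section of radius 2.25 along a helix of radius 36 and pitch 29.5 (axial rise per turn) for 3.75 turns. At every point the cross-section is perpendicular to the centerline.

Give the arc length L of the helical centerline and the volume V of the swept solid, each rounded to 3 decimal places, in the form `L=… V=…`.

2πR = 2π·36 = 226.194671
per-turn = √(226.194671² + 29.5²) = √(51164.0292 + 870.25) = √52034.2792 = 228.110235
L = 3.75 × 228.110235 = 855.413380
V = π·2.25² × L = 15.904313 × 855.413380 = 13604.761984

L=855.413 V=13604.762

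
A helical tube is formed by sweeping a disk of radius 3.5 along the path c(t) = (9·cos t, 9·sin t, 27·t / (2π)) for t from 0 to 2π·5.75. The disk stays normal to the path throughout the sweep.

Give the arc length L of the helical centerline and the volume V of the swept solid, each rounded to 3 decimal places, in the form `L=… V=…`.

L=360.317 V=13866.617

2πR = 2π·9 = 56.548668
per-turn = √(56.548668² + 27²) = √(3197.7518 + 729) = √3926.7518 = 62.663800
L = 5.75 × 62.663800 = 360.316850
V = π·3.5² × L = 38.484510 × 360.316850 = 13866.617411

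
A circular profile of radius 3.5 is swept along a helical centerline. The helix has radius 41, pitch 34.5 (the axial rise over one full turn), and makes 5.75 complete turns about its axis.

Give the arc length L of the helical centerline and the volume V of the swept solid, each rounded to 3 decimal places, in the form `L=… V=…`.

2πR = 2π·41 = 257.610598
per-turn = √(257.610598² + 34.5²) = √(66363.2200 + 1190.25) = √67553.4700 = 259.910504
L = 5.75 × 259.910504 = 1494.485397
V = π·3.5² × L = 38.484510 × 1494.485397 = 57514.538213

L=1494.485 V=57514.538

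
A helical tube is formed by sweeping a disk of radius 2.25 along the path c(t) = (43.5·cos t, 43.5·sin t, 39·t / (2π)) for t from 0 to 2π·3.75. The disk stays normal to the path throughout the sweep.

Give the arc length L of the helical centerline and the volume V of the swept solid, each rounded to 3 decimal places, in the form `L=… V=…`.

L=1035.326 V=16466.153

2πR = 2π·43.5 = 273.318561
per-turn = √(273.318561² + 39²) = √(74703.0357 + 1521) = √76224.0357 = 276.087008
L = 3.75 × 276.087008 = 1035.326278
V = π·2.25² × L = 15.904313 × 1035.326278 = 16466.152987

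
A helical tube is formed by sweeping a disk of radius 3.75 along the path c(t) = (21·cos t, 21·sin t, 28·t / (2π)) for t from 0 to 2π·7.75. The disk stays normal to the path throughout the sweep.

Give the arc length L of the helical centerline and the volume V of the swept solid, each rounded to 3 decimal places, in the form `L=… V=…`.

2πR = 2π·21 = 131.946891
per-turn = √(131.946891² + 28²) = √(17409.9822 + 784) = √18193.9822 = 134.885070
L = 7.75 × 134.885070 = 1045.359294
V = π·3.75² × L = 44.178647 × 1045.359294 = 46182.558918

L=1045.359 V=46182.559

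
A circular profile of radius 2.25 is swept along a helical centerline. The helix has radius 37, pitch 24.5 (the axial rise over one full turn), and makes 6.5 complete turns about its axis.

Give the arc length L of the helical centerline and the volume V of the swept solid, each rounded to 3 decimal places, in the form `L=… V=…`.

2πR = 2π·37 = 232.477856
per-turn = √(232.477856² + 24.5²) = √(54045.9537 + 600.25) = √54646.2037 = 233.765275
L = 6.5 × 233.765275 = 1519.474286
V = π·2.25² × L = 15.904313 × 1519.474286 = 24166.194352

L=1519.474 V=24166.194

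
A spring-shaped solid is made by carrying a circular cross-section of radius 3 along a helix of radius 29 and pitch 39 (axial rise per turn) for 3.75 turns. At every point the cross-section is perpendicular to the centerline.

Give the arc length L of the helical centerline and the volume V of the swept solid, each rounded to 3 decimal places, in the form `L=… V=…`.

2πR = 2π·29 = 182.212374
per-turn = √(182.212374² + 39²) = √(33201.3492 + 1521) = √34722.3492 = 186.339339
L = 3.75 × 186.339339 = 698.772521
V = π·3² × L = 28.274334 × 698.772521 = 19757.327558

L=698.773 V=19757.328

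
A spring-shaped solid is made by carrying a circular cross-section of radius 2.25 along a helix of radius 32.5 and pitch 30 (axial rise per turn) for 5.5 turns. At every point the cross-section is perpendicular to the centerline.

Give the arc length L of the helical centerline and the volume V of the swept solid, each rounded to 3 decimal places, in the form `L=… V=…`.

L=1135.175 V=18054.177

2πR = 2π·32.5 = 204.203522
per-turn = √(204.203522² + 30²) = √(41699.0786 + 900) = √42599.0786 = 206.395442
L = 5.5 × 206.395442 = 1135.174933
V = π·2.25² × L = 15.904313 × 1135.174933 = 18054.177220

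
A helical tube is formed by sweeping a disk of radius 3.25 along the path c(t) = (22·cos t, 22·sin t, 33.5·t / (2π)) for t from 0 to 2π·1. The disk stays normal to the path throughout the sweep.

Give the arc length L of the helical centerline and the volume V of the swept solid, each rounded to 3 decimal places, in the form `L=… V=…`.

2πR = 2π·22 = 138.230077
per-turn = √(138.230077² + 33.5²) = √(19107.5541 + 1122.25) = √20229.8041 = 142.231516
L = 1 × 142.231516 = 142.231516
V = π·3.25² × L = 33.183072 × 142.231516 = 4719.678691

L=142.232 V=4719.679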